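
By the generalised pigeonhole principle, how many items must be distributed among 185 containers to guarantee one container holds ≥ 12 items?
n = (12 − 1)·185 + 1 = 2036

By the generalised pigeonhole principle, to guarantee some box contains ≥ r objects we need more than (r − 1) · k objects total. Threshold: n = (r − 1) · k + 1. With r = 12 and k = 185: n = 11 · 185 + 1 = 2035 + 1 = 2036. For n = 2035 = 11 · 185, we can put exactly 11 objects in every box, avoiding 12 in any single one — so 2036 is tight.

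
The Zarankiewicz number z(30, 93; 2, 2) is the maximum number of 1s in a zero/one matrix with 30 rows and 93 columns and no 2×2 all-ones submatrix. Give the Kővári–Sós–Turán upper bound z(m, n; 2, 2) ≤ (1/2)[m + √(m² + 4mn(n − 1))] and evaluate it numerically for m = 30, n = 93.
z(30, 93; 2, 2) ≤ (1/2)[30 + √(30² + 4·30·93·92)] = (1/2)[30 + √1027620] = 521.858

Kővári–Sós–Turán: let r_1, ..., r_30 be the row sums and z = Σ r_i the total number of 1s. Each pair of columns can share at most one row with both entries 1 (else a 2×2 all-ones block appears), so Σ_i C(r_i, 2) ≤ C(93, 2) = 4278. By convexity Σ_i C(r_i, 2) ≥ 30·C(z/30, 2) = z(z − 30)/(2·30), giving z² − 30z − 30·93·92 ≤ 0 and hence z ≤ (1/2)[30 + √(900 + 4·256680)] = (1/2)[30 + √1027620] ≈ (1/2)(30 + 1013.7159) = 521.858.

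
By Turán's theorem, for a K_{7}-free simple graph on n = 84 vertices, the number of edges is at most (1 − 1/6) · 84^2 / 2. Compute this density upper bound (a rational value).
Turán density bound = (5/6) · 84^2/2 = 2940

Turán's theorem: ex(n, K_{r+1}) is achieved by the complete r-partite Turán graph T(n, r) with parts as balanced as possible, and is at most (1 − 1/r) · n^2/2. For r = 6, n = 84: the density bound is (5/6) · 7056/2 = 2940. Since 6 ∣ 84, the Turán graph T(84, 6) has parts of equal size 14, and its edge count e(T(84, 6)) = 2940 attains the density bound exactly.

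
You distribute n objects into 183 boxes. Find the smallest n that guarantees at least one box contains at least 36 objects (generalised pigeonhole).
n = (36 − 1)·183 + 1 = 6406

By the generalised pigeonhole principle, to guarantee some box contains ≥ r objects we need more than (r − 1) · k objects total. Threshold: n = (r − 1) · k + 1. With r = 36 and k = 183: n = 35 · 183 + 1 = 6405 + 1 = 6406. For n = 6405 = 35 · 183, we can put exactly 35 objects in every box, avoiding 36 in any single one — so 6406 is tight.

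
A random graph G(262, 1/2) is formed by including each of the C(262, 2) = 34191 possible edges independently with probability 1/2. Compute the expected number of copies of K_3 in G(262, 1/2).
E[# K_3] = C(262, 3) · (1/2)^C(3, 2) = 2963220 / 2^3 = 740805/2 = 370402.5

For each 3-subset S of vertices (there are C(262, 3) = 2963220 such S), let X_S = 1 if S induces a K_3 (all C(3, 2) = 3 edges present). Then P(X_S = 1) = (1/2)^3 = 1/8. By linearity of expectation, E[# K_3] = C(262, 3) · (1/2)^3 = 2963220 / 8 = 740805/2 = 370402.5.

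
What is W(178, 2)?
W(178, 2) = 178 + 1 = 179

A 2-term AP is any pair of integers, so a monochromatic 2-AP exists iff some colour is used at least twice. With 178 colours, the colouring i ↦ i on {1, ..., 178} uses each colour once, avoiding any monochromatic pair, so W(178, 2) > 178. For {1, ..., 179}, pigeonhole forces two integers of the same colour, which form a monochromatic 2-AP. Hence W(178, 2) = 179.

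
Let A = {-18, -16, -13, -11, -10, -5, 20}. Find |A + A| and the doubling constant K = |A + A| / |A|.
K = |A + A| / |A| = 24/7

Enumerate A + A = {a + b : a, b ∈ A}. With |A| = 7, there are |A|^2 = 49 ordered sum pairs; collecting distinct values, A + A = {-36, -34, -32, -31, -29, -28, -27, -26, -24, -23, -22, -21, -20, -18, -16, -15, -10, 2, 4, 7, 9, 10, 15, 40}, so |A + A| = 24. Thus K = 24/7. For comparison, the minimum possible |A + A| over all 7-element sets is 2·7 − 1 = 13 (so min K = 13/7), attained only by arithmetic progressions.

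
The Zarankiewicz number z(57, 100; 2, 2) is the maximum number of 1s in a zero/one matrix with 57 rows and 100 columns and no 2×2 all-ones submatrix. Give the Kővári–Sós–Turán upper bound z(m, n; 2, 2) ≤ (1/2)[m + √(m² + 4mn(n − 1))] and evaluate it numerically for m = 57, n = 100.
z(57, 100; 2, 2) ≤ (1/2)[57 + √(57² + 4·57·100·99)] = (1/2)[57 + √2260449] = 780.2395

Kővári–Sós–Turán: let r_1, ..., r_57 be the row sums and z = Σ r_i the total number of 1s. Each pair of columns can share at most one row with both entries 1 (else a 2×2 all-ones block appears), so Σ_i C(r_i, 2) ≤ C(100, 2) = 4950. By convexity Σ_i C(r_i, 2) ≥ 57·C(z/57, 2) = z(z − 57)/(2·57), giving z² − 57z − 57·100·99 ≤ 0 and hence z ≤ (1/2)[57 + √(3249 + 4·564300)] = (1/2)[57 + √2260449] ≈ (1/2)(57 + 1503.479) = 780.2395.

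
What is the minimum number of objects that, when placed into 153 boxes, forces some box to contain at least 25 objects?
n = (25 − 1)·153 + 1 = 3673

By the generalised pigeonhole principle, to guarantee some box contains ≥ r objects we need more than (r − 1) · k objects total. Threshold: n = (r − 1) · k + 1. With r = 25 and k = 153: n = 24 · 153 + 1 = 3672 + 1 = 3673. For n = 3672 = 24 · 153, we can put exactly 24 objects in every box, avoiding 25 in any single one — so 3673 is tight.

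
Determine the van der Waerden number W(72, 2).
W(72, 2) = 72 + 1 = 73

A 2-term AP is any pair of integers, so a monochromatic 2-AP exists iff some colour is used at least twice. With 72 colours, the colouring i ↦ i on {1, ..., 72} uses each colour once, avoiding any monochromatic pair, so W(72, 2) > 72. For {1, ..., 73}, pigeonhole forces two integers of the same colour, which form a monochromatic 2-AP. Hence W(72, 2) = 73.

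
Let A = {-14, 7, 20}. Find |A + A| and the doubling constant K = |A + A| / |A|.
K = |A + A| / |A| = 6/3 = 2

Enumerate A + A = {a + b : a, b ∈ A}. With |A| = 3, there are |A|^2 = 9 ordered sum pairs; collecting distinct values, A + A = {-28, -7, 6, 14, 27, 40}, so |A + A| = 6. Thus K = 6/3 = 2. For comparison, the minimum possible |A + A| over all 3-element sets is 2·3 − 1 = 5 (so min K = 5/3), attained only by arithmetic progressions.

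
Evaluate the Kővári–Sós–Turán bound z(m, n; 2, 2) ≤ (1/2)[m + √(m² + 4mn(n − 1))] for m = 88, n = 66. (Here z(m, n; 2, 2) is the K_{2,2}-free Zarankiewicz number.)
z(88, 66; 2, 2) ≤ (1/2)[88 + √(88² + 4·88·66·65)] = (1/2)[88 + √1517824] = 660

Kővári–Sós–Turán: let r_1, ..., r_88 be the row sums and z = Σ r_i the total number of 1s. Each pair of columns can share at most one row with both entries 1 (else a 2×2 all-ones block appears), so Σ_i C(r_i, 2) ≤ C(66, 2) = 2145. By convexity Σ_i C(r_i, 2) ≥ 88·C(z/88, 2) = z(z − 88)/(2·88), giving z² − 88z − 88·66·65 ≤ 0 and hence z ≤ (1/2)[88 + √(7744 + 4·377520)] = (1/2)[88 + √1517824] ≈ (1/2)(88 + 1232) = 660.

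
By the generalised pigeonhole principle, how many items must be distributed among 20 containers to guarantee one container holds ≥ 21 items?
n = (21 − 1)·20 + 1 = 401

By the generalised pigeonhole principle, to guarantee some box contains ≥ r objects we need more than (r − 1) · k objects total. Threshold: n = (r − 1) · k + 1. With r = 21 and k = 20: n = 20 · 20 + 1 = 400 + 1 = 401. For n = 400 = 20 · 20, we can put exactly 20 objects in every box, avoiding 21 in any single one — so 401 is tight.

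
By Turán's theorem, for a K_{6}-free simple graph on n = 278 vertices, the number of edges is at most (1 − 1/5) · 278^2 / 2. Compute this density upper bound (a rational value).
Turán density bound = (4/5) · 278^2/2 = 154568/5 ≈ 30913.6

Turán's theorem: ex(n, K_{r+1}) is achieved by the complete r-partite Turán graph T(n, r) with parts as balanced as possible, and is at most (1 − 1/r) · n^2/2. For r = 5, n = 278: the density bound is (4/5) · 77284/2 = 154568/5 ≈ 30913.6. The integer-valued extremum is e(T(278, 5)) = 30913, which is strictly less than the density bound 154568/5 since 5 ∤ 278 (the parts of T(278, 5) cannot all be equal).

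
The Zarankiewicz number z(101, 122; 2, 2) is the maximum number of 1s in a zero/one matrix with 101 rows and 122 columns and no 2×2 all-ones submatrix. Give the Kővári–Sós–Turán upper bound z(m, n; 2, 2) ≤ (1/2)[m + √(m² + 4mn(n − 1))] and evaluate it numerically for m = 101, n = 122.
z(101, 122; 2, 2) ≤ (1/2)[101 + √(101² + 4·101·122·121)] = (1/2)[101 + √5974049] = 1272.5934

Kővári–Sós–Turán: let r_1, ..., r_101 be the row sums and z = Σ r_i the total number of 1s. Each pair of columns can share at most one row with both entries 1 (else a 2×2 all-ones block appears), so Σ_i C(r_i, 2) ≤ C(122, 2) = 7381. By convexity Σ_i C(r_i, 2) ≥ 101·C(z/101, 2) = z(z − 101)/(2·101), giving z² − 101z − 101·122·121 ≤ 0 and hence z ≤ (1/2)[101 + √(10201 + 4·1490962)] = (1/2)[101 + √5974049] ≈ (1/2)(101 + 2444.1868) = 1272.5934.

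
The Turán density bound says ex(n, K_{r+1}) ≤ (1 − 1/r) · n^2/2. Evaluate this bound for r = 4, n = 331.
Turán density bound = (3/4) · 331^2/2 = 328683/8 ≈ 41085.375

Turán's theorem: ex(n, K_{r+1}) is achieved by the complete r-partite Turán graph T(n, r) with parts as balanced as possible, and is at most (1 − 1/r) · n^2/2. For r = 4, n = 331: the density bound is (3/4) · 109561/2 = 328683/8 ≈ 41085.375. The integer-valued extremum is e(T(331, 4)) = 41085, which is strictly less than the density bound 328683/8 since 4 ∤ 331 (the parts of T(331, 4) cannot all be equal).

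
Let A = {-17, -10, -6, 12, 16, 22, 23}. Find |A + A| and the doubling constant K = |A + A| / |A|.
K = |A + A| / |A| = 26/7

Enumerate A + A = {a + b : a, b ∈ A}. With |A| = 7, there are |A|^2 = 49 ordered sum pairs; collecting distinct values, A + A = {-34, -27, -23, -20, -16, -12, -5, -1, 2, 5, 6, 10, 12, 13, 16, 17, 24, 28, 32, 34, 35, 38, 39, 44, 45, 46}, so |A + A| = 26. Thus K = 26/7. For comparison, the minimum possible |A + A| over all 7-element sets is 2·7 − 1 = 13 (so min K = 13/7), attained only by arithmetic progressions.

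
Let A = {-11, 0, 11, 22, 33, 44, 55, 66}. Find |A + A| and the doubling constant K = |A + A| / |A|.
K = |A + A| / |A| = 15/8

Enumerate A + A = {a + b : a, b ∈ A}. With |A| = 8, there are |A|^2 = 64 ordered sum pairs; collecting distinct values, A + A = {-22, -11, 0, 11, 22, 33, 44, 55, 66, 77, 88, 99, 110, 121, 132}, so |A + A| = 15. Thus K = 15/8. Here |A + A| = 2|A| − 1 = 15, the minimum possible — so K = 15/8 is minimal, which holds iff A is an arithmetic progression.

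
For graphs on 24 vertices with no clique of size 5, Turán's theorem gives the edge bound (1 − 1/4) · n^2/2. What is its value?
Turán density bound = (3/4) · 24^2/2 = 216

Turán's theorem: ex(n, K_{r+1}) is achieved by the complete r-partite Turán graph T(n, r) with parts as balanced as possible, and is at most (1 − 1/r) · n^2/2. For r = 4, n = 24: the density bound is (3/4) · 576/2 = 216. Since 4 ∣ 24, the Turán graph T(24, 4) has parts of equal size 6, and its edge count e(T(24, 4)) = 216 attains the density bound exactly.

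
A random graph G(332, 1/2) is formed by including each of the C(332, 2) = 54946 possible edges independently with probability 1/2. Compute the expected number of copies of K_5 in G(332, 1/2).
E[# K_5] = C(332, 5) · (1/2)^C(5, 2) = 32611330136 / 2^10 = 4076416267/128 = 31847002.0859375

For each 5-subset S of vertices (there are C(332, 5) = 32611330136 such S), let X_S = 1 if S induces a K_5 (all C(5, 2) = 10 edges present). Then P(X_S = 1) = (1/2)^10 = 1/1024. By linearity of expectation, E[# K_5] = C(332, 5) · (1/2)^10 = 32611330136 / 1024 = 4076416267/128 = 31847002.0859375.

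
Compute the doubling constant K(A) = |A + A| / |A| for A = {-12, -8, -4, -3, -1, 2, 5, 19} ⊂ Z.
K = |A + A| / |A| = 29/8

Enumerate A + A = {a + b : a, b ∈ A}. With |A| = 8, there are |A|^2 = 64 ordered sum pairs; collecting distinct values, A + A = {-24, -20, -16, -15, -13, -12, -11, -10, -9, -8, -7, -6, -5, -4, -3, -2, -1, 1, 2, 4, 7, 10, 11, 15, 16, 18, 21, 24, 38}, so |A + A| = 29. Thus K = 29/8. For comparison, the minimum possible |A + A| over all 8-element sets is 2·8 − 1 = 15 (so min K = 15/8), attained only by arithmetic progressions.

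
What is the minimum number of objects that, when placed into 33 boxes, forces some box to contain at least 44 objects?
n = (44 − 1)·33 + 1 = 1420

By the generalised pigeonhole principle, to guarantee some box contains ≥ r objects we need more than (r − 1) · k objects total. Threshold: n = (r − 1) · k + 1. With r = 44 and k = 33: n = 43 · 33 + 1 = 1419 + 1 = 1420. For n = 1419 = 43 · 33, we can put exactly 43 objects in every box, avoiding 44 in any single one — so 1420 is tight.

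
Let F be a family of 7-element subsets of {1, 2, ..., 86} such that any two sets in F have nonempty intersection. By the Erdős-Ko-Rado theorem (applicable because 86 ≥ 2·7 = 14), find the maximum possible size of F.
max |F| = C(85, 6) = 437353560

Erdős-Ko-Rado (1961): when n ≥ 2k, max |F| = C(n−1, k−1). The bound is attained by the star {A : i ∈ A} for any fixed i ∈ [n]. Here C(86−1, 7−1) = C(85, 6) = 437353560.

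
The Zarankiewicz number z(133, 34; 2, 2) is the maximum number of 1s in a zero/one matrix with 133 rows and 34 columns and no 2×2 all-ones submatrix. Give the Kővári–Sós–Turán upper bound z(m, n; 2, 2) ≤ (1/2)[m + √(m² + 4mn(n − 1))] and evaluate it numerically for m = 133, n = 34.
z(133, 34; 2, 2) ≤ (1/2)[133 + √(133² + 4·133·34·33)] = (1/2)[133 + √614593] = 458.4799

Kővári–Sós–Turán: let r_1, ..., r_133 be the row sums and z = Σ r_i the total number of 1s. Each pair of columns can share at most one row with both entries 1 (else a 2×2 all-ones block appears), so Σ_i C(r_i, 2) ≤ C(34, 2) = 561. By convexity Σ_i C(r_i, 2) ≥ 133·C(z/133, 2) = z(z − 133)/(2·133), giving z² − 133z − 133·34·33 ≤ 0 and hence z ≤ (1/2)[133 + √(17689 + 4·149226)] = (1/2)[133 + √614593] ≈ (1/2)(133 + 783.9598) = 458.4799.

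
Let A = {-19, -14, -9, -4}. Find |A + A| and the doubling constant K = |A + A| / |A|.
K = |A + A| / |A| = 7/4

Enumerate A + A = {a + b : a, b ∈ A}. With |A| = 4, there are |A|^2 = 16 ordered sum pairs; collecting distinct values, A + A = {-38, -33, -28, -23, -18, -13, -8}, so |A + A| = 7. Thus K = 7/4. Here |A + A| = 2|A| − 1 = 7, the minimum possible — so K = 7/4 is minimal, which holds iff A is an arithmetic progression.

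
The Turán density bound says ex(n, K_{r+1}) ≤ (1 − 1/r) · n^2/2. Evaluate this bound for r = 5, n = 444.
Turán density bound = (4/5) · 444^2/2 = 394272/5 ≈ 78854.4

Turán's theorem: ex(n, K_{r+1}) is achieved by the complete r-partite Turán graph T(n, r) with parts as balanced as possible, and is at most (1 − 1/r) · n^2/2. For r = 5, n = 444: the density bound is (4/5) · 197136/2 = 394272/5 ≈ 78854.4. The integer-valued extremum is e(T(444, 5)) = 78854, which is strictly less than the density bound 394272/5 since 5 ∤ 444 (the parts of T(444, 5) cannot all be equal).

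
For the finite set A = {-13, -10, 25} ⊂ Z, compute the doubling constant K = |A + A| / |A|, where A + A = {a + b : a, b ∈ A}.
K = |A + A| / |A| = 6/3 = 2

Enumerate A + A = {a + b : a, b ∈ A}. With |A| = 3, there are |A|^2 = 9 ordered sum pairs; collecting distinct values, A + A = {-26, -23, -20, 12, 15, 50}, so |A + A| = 6. Thus K = 6/3 = 2. For comparison, the minimum possible |A + A| over all 3-element sets is 2·3 − 1 = 5 (so min K = 5/3), attained only by arithmetic progressions.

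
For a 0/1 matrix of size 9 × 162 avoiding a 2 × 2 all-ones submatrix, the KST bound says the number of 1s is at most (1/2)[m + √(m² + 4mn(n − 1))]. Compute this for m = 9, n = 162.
z(9, 162; 2, 2) ≤ (1/2)[9 + √(9² + 4·9·162·161)] = (1/2)[9 + √939033] = 489.0186

Kővári–Sós–Turán: let r_1, ..., r_9 be the row sums and z = Σ r_i the total number of 1s. Each pair of columns can share at most one row with both entries 1 (else a 2×2 all-ones block appears), so Σ_i C(r_i, 2) ≤ C(162, 2) = 13041. By convexity Σ_i C(r_i, 2) ≥ 9·C(z/9, 2) = z(z − 9)/(2·9), giving z² − 9z − 9·162·161 ≤ 0 and hence z ≤ (1/2)[9 + √(81 + 4·234738)] = (1/2)[9 + √939033] ≈ (1/2)(9 + 969.0372) = 489.0186.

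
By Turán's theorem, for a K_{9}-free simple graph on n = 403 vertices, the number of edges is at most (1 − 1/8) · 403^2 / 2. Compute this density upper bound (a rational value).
Turán density bound = (7/8) · 403^2/2 = 1136863/16 ≈ 71053.9375

Turán's theorem: ex(n, K_{r+1}) is achieved by the complete r-partite Turán graph T(n, r) with parts as balanced as possible, and is at most (1 − 1/r) · n^2/2. For r = 8, n = 403: the density bound is (7/8) · 162409/2 = 1136863/16 ≈ 71053.9375. The integer-valued extremum is e(T(403, 8)) = 71053, which is strictly less than the density bound 1136863/16 since 8 ∤ 403 (the parts of T(403, 8) cannot all be equal).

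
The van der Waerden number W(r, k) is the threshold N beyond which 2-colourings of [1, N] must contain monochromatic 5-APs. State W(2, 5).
W(2, 5) = 178

This is a classical value, W(2, 5) = 178, established by combining an explicit 2-colouring of {1, ..., 177} with no monochromatic 5-AP (giving the lower bound W(2, 5) > 177) and a finite case analysis / exhaustive computer search showing every 2-colouring of {1, ..., 178} has such an AP.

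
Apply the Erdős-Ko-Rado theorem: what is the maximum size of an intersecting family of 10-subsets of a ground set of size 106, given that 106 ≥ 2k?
max |F| = C(105, 9) = 3005047770725

The Erdős-Ko-Rado theorem states: for n ≥ 2k, an intersecting family of k-subsets of an n-element set has size at most C(n − 1, k − 1), with equality for 'star' families {A ⊆ [n] : |A| = k, i ∈ A} (fix an element i). For n = 106, k = 10: C(105, 9) = 3005047770725.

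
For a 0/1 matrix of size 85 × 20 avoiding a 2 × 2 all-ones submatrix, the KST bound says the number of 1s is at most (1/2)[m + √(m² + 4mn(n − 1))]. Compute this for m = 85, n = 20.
z(85, 20; 2, 2) ≤ (1/2)[85 + √(85² + 4·85·20·19)] = (1/2)[85 + √136425] = 227.1788

Kővári–Sós–Turán: let r_1, ..., r_85 be the row sums and z = Σ r_i the total number of 1s. Each pair of columns can share at most one row with both entries 1 (else a 2×2 all-ones block appears), so Σ_i C(r_i, 2) ≤ C(20, 2) = 190. By convexity Σ_i C(r_i, 2) ≥ 85·C(z/85, 2) = z(z − 85)/(2·85), giving z² − 85z − 85·20·19 ≤ 0 and hence z ≤ (1/2)[85 + √(7225 + 4·32300)] = (1/2)[85 + √136425] ≈ (1/2)(85 + 369.3576) = 227.1788.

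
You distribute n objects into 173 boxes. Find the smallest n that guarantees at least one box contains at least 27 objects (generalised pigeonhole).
n = (27 − 1)·173 + 1 = 4499

By the generalised pigeonhole principle, to guarantee some box contains ≥ r objects we need more than (r − 1) · k objects total. Threshold: n = (r − 1) · k + 1. With r = 27 and k = 173: n = 26 · 173 + 1 = 4498 + 1 = 4499. For n = 4498 = 26 · 173, we can put exactly 26 objects in every box, avoiding 27 in any single one — so 4499 is tight.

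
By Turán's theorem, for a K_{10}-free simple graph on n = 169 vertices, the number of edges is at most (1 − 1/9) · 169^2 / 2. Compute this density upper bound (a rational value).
Turán density bound = (8/9) · 169^2/2 = 114244/9 ≈ 12693.7778

Turán's theorem: ex(n, K_{r+1}) is achieved by the complete r-partite Turán graph T(n, r) with parts as balanced as possible, and is at most (1 − 1/r) · n^2/2. For r = 9, n = 169: the density bound is (8/9) · 28561/2 = 114244/9 ≈ 12693.7778. The integer-valued extremum is e(T(169, 9)) = 12693, which is strictly less than the density bound 114244/9 since 9 ∤ 169 (the parts of T(169, 9) cannot all be equal).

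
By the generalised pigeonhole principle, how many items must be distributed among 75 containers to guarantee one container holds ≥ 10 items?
n = (10 − 1)·75 + 1 = 676

By the generalised pigeonhole principle, to guarantee some box contains ≥ r objects we need more than (r − 1) · k objects total. Threshold: n = (r − 1) · k + 1. With r = 10 and k = 75: n = 9 · 75 + 1 = 675 + 1 = 676. For n = 675 = 9 · 75, we can put exactly 9 objects in every box, avoiding 10 in any single one — so 676 is tight.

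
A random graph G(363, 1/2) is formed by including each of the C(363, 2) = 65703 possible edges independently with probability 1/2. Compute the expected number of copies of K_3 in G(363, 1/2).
E[# K_3] = C(363, 3) · (1/2)^C(3, 2) = 7906261 / 2^3 = 988282.625

For each 3-subset S of vertices (there are C(363, 3) = 7906261 such S), let X_S = 1 if S induces a K_3 (all C(3, 2) = 3 edges present). Then P(X_S = 1) = (1/2)^3 = 1/8. By linearity of expectation, E[# K_3] = C(363, 3) · (1/2)^3 = 7906261 / 8 = 988282.625.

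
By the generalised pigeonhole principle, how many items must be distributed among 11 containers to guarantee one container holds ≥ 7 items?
n = (7 − 1)·11 + 1 = 67

By the generalised pigeonhole principle, to guarantee some box contains ≥ r objects we need more than (r − 1) · k objects total. Threshold: n = (r − 1) · k + 1. With r = 7 and k = 11: n = 6 · 11 + 1 = 66 + 1 = 67. For n = 66 = 6 · 11, we can put exactly 6 objects in every box, avoiding 7 in any single one — so 67 is tight.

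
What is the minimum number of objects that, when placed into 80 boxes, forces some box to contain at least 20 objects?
n = (20 − 1)·80 + 1 = 1521

By the generalised pigeonhole principle, to guarantee some box contains ≥ r objects we need more than (r − 1) · k objects total. Threshold: n = (r − 1) · k + 1. With r = 20 and k = 80: n = 19 · 80 + 1 = 1520 + 1 = 1521. For n = 1520 = 19 · 80, we can put exactly 19 objects in every box, avoiding 20 in any single one — so 1521 is tight.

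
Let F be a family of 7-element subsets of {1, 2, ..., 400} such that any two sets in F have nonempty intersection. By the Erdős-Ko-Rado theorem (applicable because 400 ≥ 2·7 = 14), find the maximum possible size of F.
max |F| = C(399, 6) = 5396379471021

The Erdős-Ko-Rado theorem states: for n ≥ 2k, an intersecting family of k-subsets of an n-element set has size at most C(n − 1, k − 1), with equality for 'star' families {A ⊆ [n] : |A| = k, i ∈ A} (fix an element i). For n = 400, k = 7: C(399, 6) = 5396379471021.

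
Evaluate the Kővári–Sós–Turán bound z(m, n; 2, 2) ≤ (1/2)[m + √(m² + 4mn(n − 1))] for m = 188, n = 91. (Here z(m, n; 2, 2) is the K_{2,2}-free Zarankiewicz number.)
z(188, 91; 2, 2) ≤ (1/2)[188 + √(188² + 4·188·91·90)] = (1/2)[188 + √6194224] = 1338.4099

Kővári–Sós–Turán: let r_1, ..., r_188 be the row sums and z = Σ r_i the total number of 1s. Each pair of columns can share at most one row with both entries 1 (else a 2×2 all-ones block appears), so Σ_i C(r_i, 2) ≤ C(91, 2) = 4095. By convexity Σ_i C(r_i, 2) ≥ 188·C(z/188, 2) = z(z − 188)/(2·188), giving z² − 188z − 188·91·90 ≤ 0 and hence z ≤ (1/2)[188 + √(35344 + 4·1539720)] = (1/2)[188 + √6194224] ≈ (1/2)(188 + 2488.8198) = 1338.4099.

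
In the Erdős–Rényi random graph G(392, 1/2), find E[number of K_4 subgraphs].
E[# K_4] = C(392, 4) · (1/2)^C(4, 2) = 968870630 / 2^6 = 484435315/32 = 15138603.59375

For each 4-subset S of vertices (there are C(392, 4) = 968870630 such S), let X_S = 1 if S induces a K_4 (all C(4, 2) = 6 edges present). Then P(X_S = 1) = (1/2)^6 = 1/64. By linearity of expectation, E[# K_4] = C(392, 4) · (1/2)^6 = 968870630 / 64 = 484435315/32 = 15138603.59375.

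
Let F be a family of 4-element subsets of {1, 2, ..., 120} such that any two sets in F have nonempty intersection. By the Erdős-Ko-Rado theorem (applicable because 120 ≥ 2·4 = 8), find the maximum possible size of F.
max |F| = C(119, 3) = 273819

Erdős-Ko-Rado (1961): when n ≥ 2k, max |F| = C(n−1, k−1). The bound is attained by the star {A : i ∈ A} for any fixed i ∈ [n]. Here C(120−1, 4−1) = C(119, 3) = 273819.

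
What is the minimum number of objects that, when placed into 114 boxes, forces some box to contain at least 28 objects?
n = (28 − 1)·114 + 1 = 3079

By the generalised pigeonhole principle, to guarantee some box contains ≥ r objects we need more than (r − 1) · k objects total. Threshold: n = (r − 1) · k + 1. With r = 28 and k = 114: n = 27 · 114 + 1 = 3078 + 1 = 3079. For n = 3078 = 27 · 114, we can put exactly 27 objects in every box, avoiding 28 in any single one — so 3079 is tight.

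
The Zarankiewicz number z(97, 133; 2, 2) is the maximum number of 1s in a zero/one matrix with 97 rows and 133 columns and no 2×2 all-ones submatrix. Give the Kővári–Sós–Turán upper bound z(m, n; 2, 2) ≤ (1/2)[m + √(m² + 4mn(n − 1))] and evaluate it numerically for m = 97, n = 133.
z(97, 133; 2, 2) ≤ (1/2)[97 + √(97² + 4·97·133·132)] = (1/2)[97 + √6821137] = 1354.3653

Kővári–Sós–Turán: let r_1, ..., r_97 be the row sums and z = Σ r_i the total number of 1s. Each pair of columns can share at most one row with both entries 1 (else a 2×2 all-ones block appears), so Σ_i C(r_i, 2) ≤ C(133, 2) = 8778. By convexity Σ_i C(r_i, 2) ≥ 97·C(z/97, 2) = z(z − 97)/(2·97), giving z² − 97z − 97·133·132 ≤ 0 and hence z ≤ (1/2)[97 + √(9409 + 4·1702932)] = (1/2)[97 + √6821137] ≈ (1/2)(97 + 2611.7307) = 1354.3653.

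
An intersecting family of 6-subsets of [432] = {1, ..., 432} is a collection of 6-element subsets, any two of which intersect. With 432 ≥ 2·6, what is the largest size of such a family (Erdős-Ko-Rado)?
max |F| = C(431, 5) = 121085855891

Erdős-Ko-Rado (1961): when n ≥ 2k, max |F| = C(n−1, k−1). The bound is attained by the star {A : i ∈ A} for any fixed i ∈ [n]. Here C(432−1, 6−1) = C(431, 5) = 121085855891.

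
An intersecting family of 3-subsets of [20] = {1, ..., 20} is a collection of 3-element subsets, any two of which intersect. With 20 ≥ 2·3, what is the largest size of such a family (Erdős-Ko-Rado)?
max |F| = C(19, 2) = 171

The Erdős-Ko-Rado theorem states: for n ≥ 2k, an intersecting family of k-subsets of an n-element set has size at most C(n − 1, k − 1), with equality for 'star' families {A ⊆ [n] : |A| = k, i ∈ A} (fix an element i). For n = 20, k = 3: C(19, 2) = 171.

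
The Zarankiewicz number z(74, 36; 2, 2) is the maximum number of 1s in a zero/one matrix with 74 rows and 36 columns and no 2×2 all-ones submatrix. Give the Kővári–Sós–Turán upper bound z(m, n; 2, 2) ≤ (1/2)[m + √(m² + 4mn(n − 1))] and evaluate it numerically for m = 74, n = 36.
z(74, 36; 2, 2) ≤ (1/2)[74 + √(74² + 4·74·36·35)] = (1/2)[74 + √378436] = 344.5858

Kővári–Sós–Turán: let r_1, ..., r_74 be the row sums and z = Σ r_i the total number of 1s. Each pair of columns can share at most one row with both entries 1 (else a 2×2 all-ones block appears), so Σ_i C(r_i, 2) ≤ C(36, 2) = 630. By convexity Σ_i C(r_i, 2) ≥ 74·C(z/74, 2) = z(z − 74)/(2·74), giving z² − 74z − 74·36·35 ≤ 0 and hence z ≤ (1/2)[74 + √(5476 + 4·93240)] = (1/2)[74 + √378436] ≈ (1/2)(74 + 615.1715) = 344.5858.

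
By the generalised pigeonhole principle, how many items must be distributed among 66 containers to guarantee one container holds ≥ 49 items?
n = (49 − 1)·66 + 1 = 3169

By the generalised pigeonhole principle, to guarantee some box contains ≥ r objects we need more than (r − 1) · k objects total. Threshold: n = (r − 1) · k + 1. With r = 49 and k = 66: n = 48 · 66 + 1 = 3168 + 1 = 3169. For n = 3168 = 48 · 66, we can put exactly 48 objects in every box, avoiding 49 in any single one — so 3169 is tight.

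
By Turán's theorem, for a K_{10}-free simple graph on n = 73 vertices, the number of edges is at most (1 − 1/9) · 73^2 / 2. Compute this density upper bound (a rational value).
Turán density bound = (8/9) · 73^2/2 = 21316/9 ≈ 2368.4444

Turán's theorem: ex(n, K_{r+1}) is achieved by the complete r-partite Turán graph T(n, r) with parts as balanced as possible, and is at most (1 − 1/r) · n^2/2. For r = 9, n = 73: the density bound is (8/9) · 5329/2 = 21316/9 ≈ 2368.4444. The integer-valued extremum is e(T(73, 9)) = 2368, which is strictly less than the density bound 21316/9 since 9 ∤ 73 (the parts of T(73, 9) cannot all be equal).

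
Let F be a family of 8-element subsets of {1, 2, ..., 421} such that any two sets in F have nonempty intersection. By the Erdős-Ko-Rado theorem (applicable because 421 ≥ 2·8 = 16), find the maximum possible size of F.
max |F| = C(420, 7) = 434997621321120

The Erdős-Ko-Rado theorem states: for n ≥ 2k, an intersecting family of k-subsets of an n-element set has size at most C(n − 1, k − 1), with equality for 'star' families {A ⊆ [n] : |A| = k, i ∈ A} (fix an element i). For n = 421, k = 8: C(420, 7) = 434997621321120.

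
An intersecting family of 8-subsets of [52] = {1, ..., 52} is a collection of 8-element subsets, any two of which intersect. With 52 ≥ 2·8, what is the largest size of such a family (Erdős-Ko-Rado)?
max |F| = C(51, 7) = 115775100

The Erdős-Ko-Rado theorem states: for n ≥ 2k, an intersecting family of k-subsets of an n-element set has size at most C(n − 1, k − 1), with equality for 'star' families {A ⊆ [n] : |A| = k, i ∈ A} (fix an element i). For n = 52, k = 8: C(51, 7) = 115775100.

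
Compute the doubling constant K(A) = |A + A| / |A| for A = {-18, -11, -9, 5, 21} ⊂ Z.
K = |A + A| / |A| = 14/5

Enumerate A + A = {a + b : a, b ∈ A}. With |A| = 5, there are |A|^2 = 25 ordered sum pairs; collecting distinct values, A + A = {-36, -29, -27, -22, -20, -18, -13, -6, -4, 3, 10, 12, 26, 42}, so |A + A| = 14. Thus K = 14/5. For comparison, the minimum possible |A + A| over all 5-element sets is 2·5 − 1 = 9 (so min K = 9/5), attained only by arithmetic progressions.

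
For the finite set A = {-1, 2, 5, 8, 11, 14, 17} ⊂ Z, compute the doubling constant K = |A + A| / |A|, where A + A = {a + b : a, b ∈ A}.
K = |A + A| / |A| = 13/7

Enumerate A + A = {a + b : a, b ∈ A}. With |A| = 7, there are |A|^2 = 49 ordered sum pairs; collecting distinct values, A + A = {-2, 1, 4, 7, 10, 13, 16, 19, 22, 25, 28, 31, 34}, so |A + A| = 13. Thus K = 13/7. Here |A + A| = 2|A| − 1 = 13, the minimum possible — so K = 13/7 is minimal, which holds iff A is an arithmetic progression.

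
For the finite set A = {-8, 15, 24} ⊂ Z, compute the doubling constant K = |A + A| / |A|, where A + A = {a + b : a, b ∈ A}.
K = |A + A| / |A| = 6/3 = 2

Enumerate A + A = {a + b : a, b ∈ A}. With |A| = 3, there are |A|^2 = 9 ordered sum pairs; collecting distinct values, A + A = {-16, 7, 16, 30, 39, 48}, so |A + A| = 6. Thus K = 6/3 = 2. For comparison, the minimum possible |A + A| over all 3-element sets is 2·3 − 1 = 5 (so min K = 5/3), attained only by arithmetic progressions.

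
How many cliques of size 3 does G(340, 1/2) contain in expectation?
E[# K_3] = C(340, 3) · (1/2)^C(3, 2) = 6492980 / 2^3 = 1623245/2 = 811622.5

For each 3-subset S of vertices (there are C(340, 3) = 6492980 such S), let X_S = 1 if S induces a K_3 (all C(3, 2) = 3 edges present). Then P(X_S = 1) = (1/2)^3 = 1/8. By linearity of expectation, E[# K_3] = C(340, 3) · (1/2)^3 = 6492980 / 8 = 1623245/2 = 811622.5.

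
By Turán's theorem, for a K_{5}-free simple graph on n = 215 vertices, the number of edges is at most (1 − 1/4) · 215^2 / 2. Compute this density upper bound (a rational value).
Turán density bound = (3/4) · 215^2/2 = 138675/8 ≈ 17334.375

Turán's theorem: ex(n, K_{r+1}) is achieved by the complete r-partite Turán graph T(n, r) with parts as balanced as possible, and is at most (1 − 1/r) · n^2/2. For r = 4, n = 215: the density bound is (3/4) · 46225/2 = 138675/8 ≈ 17334.375. The integer-valued extremum is e(T(215, 4)) = 17334, which is strictly less than the density bound 138675/8 since 4 ∤ 215 (the parts of T(215, 4) cannot all be equal).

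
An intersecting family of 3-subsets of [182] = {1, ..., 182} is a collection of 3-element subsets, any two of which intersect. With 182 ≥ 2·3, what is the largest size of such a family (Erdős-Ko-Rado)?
max |F| = C(181, 2) = 16290

Erdős-Ko-Rado (1961): when n ≥ 2k, max |F| = C(n−1, k−1). The bound is attained by the star {A : i ∈ A} for any fixed i ∈ [n]. Here C(182−1, 3−1) = C(181, 2) = 16290.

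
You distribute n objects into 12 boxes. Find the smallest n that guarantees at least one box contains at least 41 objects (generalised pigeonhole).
n = (41 − 1)·12 + 1 = 481

By the generalised pigeonhole principle, to guarantee some box contains ≥ r objects we need more than (r − 1) · k objects total. Threshold: n = (r − 1) · k + 1. With r = 41 and k = 12: n = 40 · 12 + 1 = 480 + 1 = 481. For n = 480 = 40 · 12, we can put exactly 40 objects in every box, avoiding 41 in any single one — so 481 is tight.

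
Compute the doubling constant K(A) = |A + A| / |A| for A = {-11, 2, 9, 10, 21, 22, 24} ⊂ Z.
K = |A + A| / |A| = 26/7

Enumerate A + A = {a + b : a, b ∈ A}. With |A| = 7, there are |A|^2 = 49 ordered sum pairs; collecting distinct values, A + A = {-22, -9, -2, -1, 4, 10, 11, 12, 13, 18, 19, 20, 23, 24, 26, 30, 31, 32, 33, 34, 42, 43, 44, 45, 46, 48}, so |A + A| = 26. Thus K = 26/7. For comparison, the minimum possible |A + A| over all 7-element sets is 2·7 − 1 = 13 (so min K = 13/7), attained only by arithmetic progressions.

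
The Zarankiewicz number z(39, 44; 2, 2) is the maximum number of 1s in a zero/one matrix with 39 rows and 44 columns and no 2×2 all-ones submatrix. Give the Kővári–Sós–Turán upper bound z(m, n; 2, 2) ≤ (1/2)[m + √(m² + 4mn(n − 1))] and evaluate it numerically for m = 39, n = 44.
z(39, 44; 2, 2) ≤ (1/2)[39 + √(39² + 4·39·44·43)] = (1/2)[39 + √296673] = 291.8385

Kővári–Sós–Turán: let r_1, ..., r_39 be the row sums and z = Σ r_i the total number of 1s. Each pair of columns can share at most one row with both entries 1 (else a 2×2 all-ones block appears), so Σ_i C(r_i, 2) ≤ C(44, 2) = 946. By convexity Σ_i C(r_i, 2) ≥ 39·C(z/39, 2) = z(z − 39)/(2·39), giving z² − 39z − 39·44·43 ≤ 0 and hence z ≤ (1/2)[39 + √(1521 + 4·73788)] = (1/2)[39 + √296673] ≈ (1/2)(39 + 544.677) = 291.8385.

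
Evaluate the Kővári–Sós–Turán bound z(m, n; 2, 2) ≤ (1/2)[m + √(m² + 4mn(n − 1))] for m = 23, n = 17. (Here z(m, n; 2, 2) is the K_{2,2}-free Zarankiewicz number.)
z(23, 17; 2, 2) ≤ (1/2)[23 + √(23² + 4·23·17·16)] = (1/2)[23 + √25553] = 91.4265

Kővári–Sós–Turán: let r_1, ..., r_23 be the row sums and z = Σ r_i the total number of 1s. Each pair of columns can share at most one row with both entries 1 (else a 2×2 all-ones block appears), so Σ_i C(r_i, 2) ≤ C(17, 2) = 136. By convexity Σ_i C(r_i, 2) ≥ 23·C(z/23, 2) = z(z − 23)/(2·23), giving z² − 23z − 23·17·16 ≤ 0 and hence z ≤ (1/2)[23 + √(529 + 4·6256)] = (1/2)[23 + √25553] ≈ (1/2)(23 + 159.8531) = 91.4265.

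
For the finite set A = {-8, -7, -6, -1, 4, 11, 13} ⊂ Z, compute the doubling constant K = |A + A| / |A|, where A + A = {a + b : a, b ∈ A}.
K = |A + A| / |A| = 24/7

Enumerate A + A = {a + b : a, b ∈ A}. With |A| = 7, there are |A|^2 = 49 ordered sum pairs; collecting distinct values, A + A = {-16, -15, -14, -13, -12, -9, -8, -7, -4, -3, -2, 3, 4, 5, 6, 7, 8, 10, 12, 15, 17, 22, 24, 26}, so |A + A| = 24. Thus K = 24/7. For comparison, the minimum possible |A + A| over all 7-element sets is 2·7 − 1 = 13 (so min K = 13/7), attained only by arithmetic progressions.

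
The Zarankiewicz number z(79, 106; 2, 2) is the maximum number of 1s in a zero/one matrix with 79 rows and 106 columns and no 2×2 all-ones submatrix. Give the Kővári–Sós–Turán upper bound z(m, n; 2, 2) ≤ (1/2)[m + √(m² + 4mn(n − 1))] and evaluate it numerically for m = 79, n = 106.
z(79, 106; 2, 2) ≤ (1/2)[79 + √(79² + 4·79·106·105)] = (1/2)[79 + √3523321] = 978.0256

Kővári–Sós–Turán: let r_1, ..., r_79 be the row sums and z = Σ r_i the total number of 1s. Each pair of columns can share at most one row with both entries 1 (else a 2×2 all-ones block appears), so Σ_i C(r_i, 2) ≤ C(106, 2) = 5565. By convexity Σ_i C(r_i, 2) ≥ 79·C(z/79, 2) = z(z − 79)/(2·79), giving z² − 79z − 79·106·105 ≤ 0 and hence z ≤ (1/2)[79 + √(6241 + 4·879270)] = (1/2)[79 + √3523321] ≈ (1/2)(79 + 1877.0511) = 978.0256.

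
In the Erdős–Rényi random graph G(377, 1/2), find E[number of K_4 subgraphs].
E[# K_4] = C(377, 4) · (1/2)^C(4, 2) = 828363250 / 2^6 = 414181625/32 = 12943175.78125

For each 4-subset S of vertices (there are C(377, 4) = 828363250 such S), let X_S = 1 if S induces a K_4 (all C(4, 2) = 6 edges present). Then P(X_S = 1) = (1/2)^6 = 1/64. By linearity of expectation, E[# K_4] = C(377, 4) · (1/2)^6 = 828363250 / 64 = 414181625/32 = 12943175.78125.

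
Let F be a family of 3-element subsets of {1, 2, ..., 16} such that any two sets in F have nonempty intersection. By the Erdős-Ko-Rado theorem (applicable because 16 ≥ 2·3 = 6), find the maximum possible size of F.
max |F| = C(15, 2) = 105

The Erdős-Ko-Rado theorem states: for n ≥ 2k, an intersecting family of k-subsets of an n-element set has size at most C(n − 1, k − 1), with equality for 'star' families {A ⊆ [n] : |A| = k, i ∈ A} (fix an element i). For n = 16, k = 3: C(15, 2) = 105.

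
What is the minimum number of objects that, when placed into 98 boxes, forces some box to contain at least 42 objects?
n = (42 − 1)·98 + 1 = 4019

By the generalised pigeonhole principle, to guarantee some box contains ≥ r objects we need more than (r − 1) · k objects total. Threshold: n = (r − 1) · k + 1. With r = 42 and k = 98: n = 41 · 98 + 1 = 4018 + 1 = 4019. For n = 4018 = 41 · 98, we can put exactly 41 objects in every box, avoiding 42 in any single one — so 4019 is tight.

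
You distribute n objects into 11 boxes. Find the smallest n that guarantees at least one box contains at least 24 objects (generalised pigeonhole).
n = (24 − 1)·11 + 1 = 254

By the generalised pigeonhole principle, to guarantee some box contains ≥ r objects we need more than (r − 1) · k objects total. Threshold: n = (r − 1) · k + 1. With r = 24 and k = 11: n = 23 · 11 + 1 = 253 + 1 = 254. For n = 253 = 23 · 11, we can put exactly 23 objects in every box, avoiding 24 in any single one — so 254 is tight.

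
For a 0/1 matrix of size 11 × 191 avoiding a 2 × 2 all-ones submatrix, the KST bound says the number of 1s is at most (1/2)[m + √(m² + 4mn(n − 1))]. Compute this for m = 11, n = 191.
z(11, 191; 2, 2) ≤ (1/2)[11 + √(11² + 4·11·191·190)] = (1/2)[11 + √1596881] = 637.3388

Kővári–Sós–Turán: let r_1, ..., r_11 be the row sums and z = Σ r_i the total number of 1s. Each pair of columns can share at most one row with both entries 1 (else a 2×2 all-ones block appears), so Σ_i C(r_i, 2) ≤ C(191, 2) = 18145. By convexity Σ_i C(r_i, 2) ≥ 11·C(z/11, 2) = z(z − 11)/(2·11), giving z² − 11z − 11·191·190 ≤ 0 and hence z ≤ (1/2)[11 + √(121 + 4·399190)] = (1/2)[11 + √1596881] ≈ (1/2)(11 + 1263.6776) = 637.3388.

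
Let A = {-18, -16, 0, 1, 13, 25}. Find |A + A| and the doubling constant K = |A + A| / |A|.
K = |A + A| / |A| = 20/6 = 10/3

Enumerate A + A = {a + b : a, b ∈ A}. With |A| = 6, there are |A|^2 = 36 ordered sum pairs; collecting distinct values, A + A = {-36, -34, -32, -18, -17, -16, -15, -5, -3, 0, 1, 2, 7, 9, 13, 14, 25, 26, 38, 50}, so |A + A| = 20. Thus K = 20/6 = 10/3. For comparison, the minimum possible |A + A| over all 6-element sets is 2·6 − 1 = 11 (so min K = 11/6), attained only by arithmetic progressions.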